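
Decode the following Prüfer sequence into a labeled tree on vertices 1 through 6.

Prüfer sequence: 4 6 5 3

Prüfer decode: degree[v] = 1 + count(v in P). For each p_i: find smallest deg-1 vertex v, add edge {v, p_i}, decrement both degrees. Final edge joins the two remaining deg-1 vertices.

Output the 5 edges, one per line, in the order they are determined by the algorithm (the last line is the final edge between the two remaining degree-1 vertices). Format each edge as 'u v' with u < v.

Initial degrees: {1:1, 2:1, 3:2, 4:2, 5:2, 6:2}
Step 1: smallest deg-1 vertex = 1, p_1 = 4. Add edge {1,4}. Now deg[1]=0, deg[4]=1.
Step 2: smallest deg-1 vertex = 2, p_2 = 6. Add edge {2,6}. Now deg[2]=0, deg[6]=1.
Step 3: smallest deg-1 vertex = 4, p_3 = 5. Add edge {4,5}. Now deg[4]=0, deg[5]=1.
Step 4: smallest deg-1 vertex = 5, p_4 = 3. Add edge {3,5}. Now deg[5]=0, deg[3]=1.
Final: two remaining deg-1 vertices are 3, 6. Add edge {3,6}.

Answer: 1 4
2 6
4 5
3 5
3 6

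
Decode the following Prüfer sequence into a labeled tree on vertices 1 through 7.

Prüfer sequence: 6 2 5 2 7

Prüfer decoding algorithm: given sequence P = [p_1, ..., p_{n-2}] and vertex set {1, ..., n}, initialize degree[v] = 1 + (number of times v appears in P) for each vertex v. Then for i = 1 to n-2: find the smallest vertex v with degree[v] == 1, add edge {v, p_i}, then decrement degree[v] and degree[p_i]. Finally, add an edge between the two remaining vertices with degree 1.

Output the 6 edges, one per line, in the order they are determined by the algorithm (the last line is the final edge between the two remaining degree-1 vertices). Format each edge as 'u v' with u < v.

Answer: 1 6
2 3
4 5
2 5
2 7
6 7

Derivation:
Initial degrees: {1:1, 2:3, 3:1, 4:1, 5:2, 6:2, 7:2}
Step 1: smallest deg-1 vertex = 1, p_1 = 6. Add edge {1,6}. Now deg[1]=0, deg[6]=1.
Step 2: smallest deg-1 vertex = 3, p_2 = 2. Add edge {2,3}. Now deg[3]=0, deg[2]=2.
Step 3: smallest deg-1 vertex = 4, p_3 = 5. Add edge {4,5}. Now deg[4]=0, deg[5]=1.
Step 4: smallest deg-1 vertex = 5, p_4 = 2. Add edge {2,5}. Now deg[5]=0, deg[2]=1.
Step 5: smallest deg-1 vertex = 2, p_5 = 7. Add edge {2,7}. Now deg[2]=0, deg[7]=1.
Final: two remaining deg-1 vertices are 6, 7. Add edge {6,7}.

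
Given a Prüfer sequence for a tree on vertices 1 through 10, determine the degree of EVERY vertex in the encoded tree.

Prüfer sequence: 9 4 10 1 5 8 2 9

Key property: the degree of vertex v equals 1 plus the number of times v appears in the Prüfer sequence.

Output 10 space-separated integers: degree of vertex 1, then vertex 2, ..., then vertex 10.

p_1 = 9: count[9] becomes 1
p_2 = 4: count[4] becomes 1
p_3 = 10: count[10] becomes 1
p_4 = 1: count[1] becomes 1
p_5 = 5: count[5] becomes 1
p_6 = 8: count[8] becomes 1
p_7 = 2: count[2] becomes 1
p_8 = 9: count[9] becomes 2
Degrees (1 + count): deg[1]=1+1=2, deg[2]=1+1=2, deg[3]=1+0=1, deg[4]=1+1=2, deg[5]=1+1=2, deg[6]=1+0=1, deg[7]=1+0=1, deg[8]=1+1=2, deg[9]=1+2=3, deg[10]=1+1=2

Answer: 2 2 1 2 2 1 1 2 3 2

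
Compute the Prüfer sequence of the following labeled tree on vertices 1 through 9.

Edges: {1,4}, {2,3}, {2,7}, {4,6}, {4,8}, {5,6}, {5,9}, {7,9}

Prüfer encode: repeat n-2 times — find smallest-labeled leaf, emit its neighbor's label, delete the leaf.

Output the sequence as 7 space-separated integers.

Answer: 4 2 7 9 4 6 5

Derivation:
Step 1: leaves = {1,3,8}. Remove smallest leaf 1, emit neighbor 4.
Step 2: leaves = {3,8}. Remove smallest leaf 3, emit neighbor 2.
Step 3: leaves = {2,8}. Remove smallest leaf 2, emit neighbor 7.
Step 4: leaves = {7,8}. Remove smallest leaf 7, emit neighbor 9.
Step 5: leaves = {8,9}. Remove smallest leaf 8, emit neighbor 4.
Step 6: leaves = {4,9}. Remove smallest leaf 4, emit neighbor 6.
Step 7: leaves = {6,9}. Remove smallest leaf 6, emit neighbor 5.
Done: 2 vertices remain (5, 9). Sequence = [4 2 7 9 4 6 5]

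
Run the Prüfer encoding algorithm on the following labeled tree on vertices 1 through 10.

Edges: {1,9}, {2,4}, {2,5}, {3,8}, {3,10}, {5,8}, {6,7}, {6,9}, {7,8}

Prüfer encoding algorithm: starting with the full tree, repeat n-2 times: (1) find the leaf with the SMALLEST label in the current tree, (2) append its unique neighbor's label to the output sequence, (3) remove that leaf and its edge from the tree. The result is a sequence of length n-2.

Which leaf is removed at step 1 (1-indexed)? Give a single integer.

Step 1: current leaves = {1,4,10}. Remove leaf 1 (neighbor: 9).

Answer: 1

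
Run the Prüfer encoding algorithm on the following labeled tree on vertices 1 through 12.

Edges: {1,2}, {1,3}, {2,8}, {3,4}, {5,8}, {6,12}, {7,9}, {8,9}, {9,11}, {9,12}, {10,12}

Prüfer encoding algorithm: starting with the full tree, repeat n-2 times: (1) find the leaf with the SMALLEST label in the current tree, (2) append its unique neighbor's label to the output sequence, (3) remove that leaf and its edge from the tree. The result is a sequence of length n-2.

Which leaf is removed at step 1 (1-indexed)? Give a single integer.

Step 1: current leaves = {4,5,6,7,10,11}. Remove leaf 4 (neighbor: 3).

Answer: 4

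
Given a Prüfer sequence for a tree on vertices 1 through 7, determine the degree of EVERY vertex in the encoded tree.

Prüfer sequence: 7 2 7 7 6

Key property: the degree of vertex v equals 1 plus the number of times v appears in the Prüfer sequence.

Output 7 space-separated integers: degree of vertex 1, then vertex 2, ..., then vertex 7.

Answer: 1 2 1 1 1 2 4

Derivation:
p_1 = 7: count[7] becomes 1
p_2 = 2: count[2] becomes 1
p_3 = 7: count[7] becomes 2
p_4 = 7: count[7] becomes 3
p_5 = 6: count[6] becomes 1
Degrees (1 + count): deg[1]=1+0=1, deg[2]=1+1=2, deg[3]=1+0=1, deg[4]=1+0=1, deg[5]=1+0=1, deg[6]=1+1=2, deg[7]=1+3=4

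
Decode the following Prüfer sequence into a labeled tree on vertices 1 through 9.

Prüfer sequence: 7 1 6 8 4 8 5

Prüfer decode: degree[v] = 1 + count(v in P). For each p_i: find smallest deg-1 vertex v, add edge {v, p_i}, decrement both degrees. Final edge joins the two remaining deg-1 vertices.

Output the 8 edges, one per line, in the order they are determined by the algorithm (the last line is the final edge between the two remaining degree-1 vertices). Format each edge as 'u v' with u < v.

Initial degrees: {1:2, 2:1, 3:1, 4:2, 5:2, 6:2, 7:2, 8:3, 9:1}
Step 1: smallest deg-1 vertex = 2, p_1 = 7. Add edge {2,7}. Now deg[2]=0, deg[7]=1.
Step 2: smallest deg-1 vertex = 3, p_2 = 1. Add edge {1,3}. Now deg[3]=0, deg[1]=1.
Step 3: smallest deg-1 vertex = 1, p_3 = 6. Add edge {1,6}. Now deg[1]=0, deg[6]=1.
Step 4: smallest deg-1 vertex = 6, p_4 = 8. Add edge {6,8}. Now deg[6]=0, deg[8]=2.
Step 5: smallest deg-1 vertex = 7, p_5 = 4. Add edge {4,7}. Now deg[7]=0, deg[4]=1.
Step 6: smallest deg-1 vertex = 4, p_6 = 8. Add edge {4,8}. Now deg[4]=0, deg[8]=1.
Step 7: smallest deg-1 vertex = 8, p_7 = 5. Add edge {5,8}. Now deg[8]=0, deg[5]=1.
Final: two remaining deg-1 vertices are 5, 9. Add edge {5,9}.

Answer: 2 7
1 3
1 6
6 8
4 7
4 8
5 8
5 9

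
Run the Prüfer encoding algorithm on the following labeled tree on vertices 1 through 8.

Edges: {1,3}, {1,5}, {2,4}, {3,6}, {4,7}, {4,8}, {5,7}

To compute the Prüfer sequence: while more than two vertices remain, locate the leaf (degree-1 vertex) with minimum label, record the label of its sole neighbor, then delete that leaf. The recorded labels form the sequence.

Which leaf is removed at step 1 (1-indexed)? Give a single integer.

Step 1: current leaves = {2,6,8}. Remove leaf 2 (neighbor: 4).

Answer: 2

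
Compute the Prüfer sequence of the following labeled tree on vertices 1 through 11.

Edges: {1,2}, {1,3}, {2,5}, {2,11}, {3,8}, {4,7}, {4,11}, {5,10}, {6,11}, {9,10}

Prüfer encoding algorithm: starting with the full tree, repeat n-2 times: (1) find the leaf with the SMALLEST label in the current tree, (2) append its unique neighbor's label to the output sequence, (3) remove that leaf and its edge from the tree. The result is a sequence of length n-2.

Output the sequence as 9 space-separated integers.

Step 1: leaves = {6,7,8,9}. Remove smallest leaf 6, emit neighbor 11.
Step 2: leaves = {7,8,9}. Remove smallest leaf 7, emit neighbor 4.
Step 3: leaves = {4,8,9}. Remove smallest leaf 4, emit neighbor 11.
Step 4: leaves = {8,9,11}. Remove smallest leaf 8, emit neighbor 3.
Step 5: leaves = {3,9,11}. Remove smallest leaf 3, emit neighbor 1.
Step 6: leaves = {1,9,11}. Remove smallest leaf 1, emit neighbor 2.
Step 7: leaves = {9,11}. Remove smallest leaf 9, emit neighbor 10.
Step 8: leaves = {10,11}. Remove smallest leaf 10, emit neighbor 5.
Step 9: leaves = {5,11}. Remove smallest leaf 5, emit neighbor 2.
Done: 2 vertices remain (2, 11). Sequence = [11 4 11 3 1 2 10 5 2]

Answer: 11 4 11 3 1 2 10 5 2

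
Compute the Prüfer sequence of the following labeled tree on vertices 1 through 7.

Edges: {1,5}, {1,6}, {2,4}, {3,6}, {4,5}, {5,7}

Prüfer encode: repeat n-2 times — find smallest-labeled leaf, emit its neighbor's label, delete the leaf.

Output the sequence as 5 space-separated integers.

Answer: 4 6 5 1 5

Derivation:
Step 1: leaves = {2,3,7}. Remove smallest leaf 2, emit neighbor 4.
Step 2: leaves = {3,4,7}. Remove smallest leaf 3, emit neighbor 6.
Step 3: leaves = {4,6,7}. Remove smallest leaf 4, emit neighbor 5.
Step 4: leaves = {6,7}. Remove smallest leaf 6, emit neighbor 1.
Step 5: leaves = {1,7}. Remove smallest leaf 1, emit neighbor 5.
Done: 2 vertices remain (5, 7). Sequence = [4 6 5 1 5]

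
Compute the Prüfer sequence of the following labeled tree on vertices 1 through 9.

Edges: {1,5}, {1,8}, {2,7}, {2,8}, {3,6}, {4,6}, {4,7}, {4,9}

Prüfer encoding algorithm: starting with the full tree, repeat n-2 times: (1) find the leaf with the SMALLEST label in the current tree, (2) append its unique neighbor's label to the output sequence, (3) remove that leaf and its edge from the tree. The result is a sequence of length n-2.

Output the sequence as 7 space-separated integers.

Step 1: leaves = {3,5,9}. Remove smallest leaf 3, emit neighbor 6.
Step 2: leaves = {5,6,9}. Remove smallest leaf 5, emit neighbor 1.
Step 3: leaves = {1,6,9}. Remove smallest leaf 1, emit neighbor 8.
Step 4: leaves = {6,8,9}. Remove smallest leaf 6, emit neighbor 4.
Step 5: leaves = {8,9}. Remove smallest leaf 8, emit neighbor 2.
Step 6: leaves = {2,9}. Remove smallest leaf 2, emit neighbor 7.
Step 7: leaves = {7,9}. Remove smallest leaf 7, emit neighbor 4.
Done: 2 vertices remain (4, 9). Sequence = [6 1 8 4 2 7 4]

Answer: 6 1 8 4 2 7 4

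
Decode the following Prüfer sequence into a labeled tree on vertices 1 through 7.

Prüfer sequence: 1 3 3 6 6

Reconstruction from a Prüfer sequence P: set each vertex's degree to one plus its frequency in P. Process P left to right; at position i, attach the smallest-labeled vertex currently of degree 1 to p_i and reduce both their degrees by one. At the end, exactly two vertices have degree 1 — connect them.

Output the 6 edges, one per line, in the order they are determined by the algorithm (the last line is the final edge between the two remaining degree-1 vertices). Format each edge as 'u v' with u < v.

Answer: 1 2
1 3
3 4
3 6
5 6
6 7

Derivation:
Initial degrees: {1:2, 2:1, 3:3, 4:1, 5:1, 6:3, 7:1}
Step 1: smallest deg-1 vertex = 2, p_1 = 1. Add edge {1,2}. Now deg[2]=0, deg[1]=1.
Step 2: smallest deg-1 vertex = 1, p_2 = 3. Add edge {1,3}. Now deg[1]=0, deg[3]=2.
Step 3: smallest deg-1 vertex = 4, p_3 = 3. Add edge {3,4}. Now deg[4]=0, deg[3]=1.
Step 4: smallest deg-1 vertex = 3, p_4 = 6. Add edge {3,6}. Now deg[3]=0, deg[6]=2.
Step 5: smallest deg-1 vertex = 5, p_5 = 6. Add edge {5,6}. Now deg[5]=0, deg[6]=1.
Final: two remaining deg-1 vertices are 6, 7. Add edge {6,7}.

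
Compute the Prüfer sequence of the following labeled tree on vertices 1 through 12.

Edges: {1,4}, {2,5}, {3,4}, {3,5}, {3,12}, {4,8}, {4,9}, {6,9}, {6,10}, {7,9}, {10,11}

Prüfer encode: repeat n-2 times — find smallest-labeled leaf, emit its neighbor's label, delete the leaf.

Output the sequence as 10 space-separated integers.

Answer: 4 5 3 9 4 10 6 9 4 3

Derivation:
Step 1: leaves = {1,2,7,8,11,12}. Remove smallest leaf 1, emit neighbor 4.
Step 2: leaves = {2,7,8,11,12}. Remove smallest leaf 2, emit neighbor 5.
Step 3: leaves = {5,7,8,11,12}. Remove smallest leaf 5, emit neighbor 3.
Step 4: leaves = {7,8,11,12}. Remove smallest leaf 7, emit neighbor 9.
Step 5: leaves = {8,11,12}. Remove smallest leaf 8, emit neighbor 4.
Step 6: leaves = {11,12}. Remove smallest leaf 11, emit neighbor 10.
Step 7: leaves = {10,12}. Remove smallest leaf 10, emit neighbor 6.
Step 8: leaves = {6,12}. Remove smallest leaf 6, emit neighbor 9.
Step 9: leaves = {9,12}. Remove smallest leaf 9, emit neighbor 4.
Step 10: leaves = {4,12}. Remove smallest leaf 4, emit neighbor 3.
Done: 2 vertices remain (3, 12). Sequence = [4 5 3 9 4 10 6 9 4 3]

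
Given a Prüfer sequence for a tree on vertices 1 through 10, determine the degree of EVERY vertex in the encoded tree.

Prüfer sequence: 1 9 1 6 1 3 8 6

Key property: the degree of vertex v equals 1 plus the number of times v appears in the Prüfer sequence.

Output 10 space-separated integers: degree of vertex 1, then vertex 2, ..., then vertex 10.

Answer: 4 1 2 1 1 3 1 2 2 1

Derivation:
p_1 = 1: count[1] becomes 1
p_2 = 9: count[9] becomes 1
p_3 = 1: count[1] becomes 2
p_4 = 6: count[6] becomes 1
p_5 = 1: count[1] becomes 3
p_6 = 3: count[3] becomes 1
p_7 = 8: count[8] becomes 1
p_8 = 6: count[6] becomes 2
Degrees (1 + count): deg[1]=1+3=4, deg[2]=1+0=1, deg[3]=1+1=2, deg[4]=1+0=1, deg[5]=1+0=1, deg[6]=1+2=3, deg[7]=1+0=1, deg[8]=1+1=2, deg[9]=1+1=2, deg[10]=1+0=1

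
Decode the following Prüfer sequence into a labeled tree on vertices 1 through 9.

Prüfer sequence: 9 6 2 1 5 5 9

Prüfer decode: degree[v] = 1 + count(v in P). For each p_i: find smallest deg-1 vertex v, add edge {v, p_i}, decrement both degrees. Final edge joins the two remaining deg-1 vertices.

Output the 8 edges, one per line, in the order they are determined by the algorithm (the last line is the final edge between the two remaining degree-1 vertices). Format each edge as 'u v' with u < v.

Initial degrees: {1:2, 2:2, 3:1, 4:1, 5:3, 6:2, 7:1, 8:1, 9:3}
Step 1: smallest deg-1 vertex = 3, p_1 = 9. Add edge {3,9}. Now deg[3]=0, deg[9]=2.
Step 2: smallest deg-1 vertex = 4, p_2 = 6. Add edge {4,6}. Now deg[4]=0, deg[6]=1.
Step 3: smallest deg-1 vertex = 6, p_3 = 2. Add edge {2,6}. Now deg[6]=0, deg[2]=1.
Step 4: smallest deg-1 vertex = 2, p_4 = 1. Add edge {1,2}. Now deg[2]=0, deg[1]=1.
Step 5: smallest deg-1 vertex = 1, p_5 = 5. Add edge {1,5}. Now deg[1]=0, deg[5]=2.
Step 6: smallest deg-1 vertex = 7, p_6 = 5. Add edge {5,7}. Now deg[7]=0, deg[5]=1.
Step 7: smallest deg-1 vertex = 5, p_7 = 9. Add edge {5,9}. Now deg[5]=0, deg[9]=1.
Final: two remaining deg-1 vertices are 8, 9. Add edge {8,9}.

Answer: 3 9
4 6
2 6
1 2
1 5
5 7
5 9
8 9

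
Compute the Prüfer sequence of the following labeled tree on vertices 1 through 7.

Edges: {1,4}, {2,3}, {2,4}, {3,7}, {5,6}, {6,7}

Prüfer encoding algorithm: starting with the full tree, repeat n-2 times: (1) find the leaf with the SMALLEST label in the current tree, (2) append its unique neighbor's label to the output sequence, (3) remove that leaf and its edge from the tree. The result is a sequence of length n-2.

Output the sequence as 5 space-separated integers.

Step 1: leaves = {1,5}. Remove smallest leaf 1, emit neighbor 4.
Step 2: leaves = {4,5}. Remove smallest leaf 4, emit neighbor 2.
Step 3: leaves = {2,5}. Remove smallest leaf 2, emit neighbor 3.
Step 4: leaves = {3,5}. Remove smallest leaf 3, emit neighbor 7.
Step 5: leaves = {5,7}. Remove smallest leaf 5, emit neighbor 6.
Done: 2 vertices remain (6, 7). Sequence = [4 2 3 7 6]

Answer: 4 2 3 7 6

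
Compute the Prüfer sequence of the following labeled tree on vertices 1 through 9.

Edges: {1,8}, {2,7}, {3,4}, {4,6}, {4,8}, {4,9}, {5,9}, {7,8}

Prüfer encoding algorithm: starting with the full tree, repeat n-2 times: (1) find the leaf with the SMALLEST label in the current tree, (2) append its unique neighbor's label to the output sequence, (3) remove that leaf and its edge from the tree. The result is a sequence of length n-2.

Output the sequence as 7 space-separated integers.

Answer: 8 7 4 9 4 8 4

Derivation:
Step 1: leaves = {1,2,3,5,6}. Remove smallest leaf 1, emit neighbor 8.
Step 2: leaves = {2,3,5,6}. Remove smallest leaf 2, emit neighbor 7.
Step 3: leaves = {3,5,6,7}. Remove smallest leaf 3, emit neighbor 4.
Step 4: leaves = {5,6,7}. Remove smallest leaf 5, emit neighbor 9.
Step 5: leaves = {6,7,9}. Remove smallest leaf 6, emit neighbor 4.
Step 6: leaves = {7,9}. Remove smallest leaf 7, emit neighbor 8.
Step 7: leaves = {8,9}. Remove smallest leaf 8, emit neighbor 4.
Done: 2 vertices remain (4, 9). Sequence = [8 7 4 9 4 8 4]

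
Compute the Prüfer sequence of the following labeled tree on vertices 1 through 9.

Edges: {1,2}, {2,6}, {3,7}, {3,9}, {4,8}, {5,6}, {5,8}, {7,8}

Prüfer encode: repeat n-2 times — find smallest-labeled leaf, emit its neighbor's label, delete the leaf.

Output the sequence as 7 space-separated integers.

Step 1: leaves = {1,4,9}. Remove smallest leaf 1, emit neighbor 2.
Step 2: leaves = {2,4,9}. Remove smallest leaf 2, emit neighbor 6.
Step 3: leaves = {4,6,9}. Remove smallest leaf 4, emit neighbor 8.
Step 4: leaves = {6,9}. Remove smallest leaf 6, emit neighbor 5.
Step 5: leaves = {5,9}. Remove smallest leaf 5, emit neighbor 8.
Step 6: leaves = {8,9}. Remove smallest leaf 8, emit neighbor 7.
Step 7: leaves = {7,9}. Remove smallest leaf 7, emit neighbor 3.
Done: 2 vertices remain (3, 9). Sequence = [2 6 8 5 8 7 3]

Answer: 2 6 8 5 8 7 3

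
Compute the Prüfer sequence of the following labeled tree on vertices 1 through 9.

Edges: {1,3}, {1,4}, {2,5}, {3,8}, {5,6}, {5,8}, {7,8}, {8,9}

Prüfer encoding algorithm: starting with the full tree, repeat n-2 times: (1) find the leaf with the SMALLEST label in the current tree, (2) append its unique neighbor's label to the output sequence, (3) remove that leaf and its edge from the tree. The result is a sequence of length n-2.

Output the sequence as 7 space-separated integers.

Step 1: leaves = {2,4,6,7,9}. Remove smallest leaf 2, emit neighbor 5.
Step 2: leaves = {4,6,7,9}. Remove smallest leaf 4, emit neighbor 1.
Step 3: leaves = {1,6,7,9}. Remove smallest leaf 1, emit neighbor 3.
Step 4: leaves = {3,6,7,9}. Remove smallest leaf 3, emit neighbor 8.
Step 5: leaves = {6,7,9}. Remove smallest leaf 6, emit neighbor 5.
Step 6: leaves = {5,7,9}. Remove smallest leaf 5, emit neighbor 8.
Step 7: leaves = {7,9}. Remove smallest leaf 7, emit neighbor 8.
Done: 2 vertices remain (8, 9). Sequence = [5 1 3 8 5 8 8]

Answer: 5 1 3 8 5 8 8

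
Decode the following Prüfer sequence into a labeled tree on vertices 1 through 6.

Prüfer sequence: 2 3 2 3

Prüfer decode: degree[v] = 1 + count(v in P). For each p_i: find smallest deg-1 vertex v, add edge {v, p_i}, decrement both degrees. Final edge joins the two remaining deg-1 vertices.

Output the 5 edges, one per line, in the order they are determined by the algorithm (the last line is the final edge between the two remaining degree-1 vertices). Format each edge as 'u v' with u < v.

Initial degrees: {1:1, 2:3, 3:3, 4:1, 5:1, 6:1}
Step 1: smallest deg-1 vertex = 1, p_1 = 2. Add edge {1,2}. Now deg[1]=0, deg[2]=2.
Step 2: smallest deg-1 vertex = 4, p_2 = 3. Add edge {3,4}. Now deg[4]=0, deg[3]=2.
Step 3: smallest deg-1 vertex = 5, p_3 = 2. Add edge {2,5}. Now deg[5]=0, deg[2]=1.
Step 4: smallest deg-1 vertex = 2, p_4 = 3. Add edge {2,3}. Now deg[2]=0, deg[3]=1.
Final: two remaining deg-1 vertices are 3, 6. Add edge {3,6}.

Answer: 1 2
3 4
2 5
2 3
3 6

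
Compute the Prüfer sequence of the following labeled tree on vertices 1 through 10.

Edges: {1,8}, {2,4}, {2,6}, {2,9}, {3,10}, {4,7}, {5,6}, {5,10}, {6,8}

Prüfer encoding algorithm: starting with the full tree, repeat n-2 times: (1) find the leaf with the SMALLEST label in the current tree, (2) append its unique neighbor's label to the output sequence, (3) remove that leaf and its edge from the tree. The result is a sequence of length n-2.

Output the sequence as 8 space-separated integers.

Step 1: leaves = {1,3,7,9}. Remove smallest leaf 1, emit neighbor 8.
Step 2: leaves = {3,7,8,9}. Remove smallest leaf 3, emit neighbor 10.
Step 3: leaves = {7,8,9,10}. Remove smallest leaf 7, emit neighbor 4.
Step 4: leaves = {4,8,9,10}. Remove smallest leaf 4, emit neighbor 2.
Step 5: leaves = {8,9,10}. Remove smallest leaf 8, emit neighbor 6.
Step 6: leaves = {9,10}. Remove smallest leaf 9, emit neighbor 2.
Step 7: leaves = {2,10}. Remove smallest leaf 2, emit neighbor 6.
Step 8: leaves = {6,10}. Remove smallest leaf 6, emit neighbor 5.
Done: 2 vertices remain (5, 10). Sequence = [8 10 4 2 6 2 6 5]

Answer: 8 10 4 2 6 2 6 5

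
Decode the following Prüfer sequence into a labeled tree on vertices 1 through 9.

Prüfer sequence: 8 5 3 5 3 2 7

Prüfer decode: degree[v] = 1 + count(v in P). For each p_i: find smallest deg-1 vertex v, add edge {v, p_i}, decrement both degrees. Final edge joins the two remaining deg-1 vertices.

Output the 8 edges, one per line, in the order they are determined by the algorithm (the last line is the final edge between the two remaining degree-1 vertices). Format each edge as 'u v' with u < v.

Answer: 1 8
4 5
3 6
5 8
3 5
2 3
2 7
7 9

Derivation:
Initial degrees: {1:1, 2:2, 3:3, 4:1, 5:3, 6:1, 7:2, 8:2, 9:1}
Step 1: smallest deg-1 vertex = 1, p_1 = 8. Add edge {1,8}. Now deg[1]=0, deg[8]=1.
Step 2: smallest deg-1 vertex = 4, p_2 = 5. Add edge {4,5}. Now deg[4]=0, deg[5]=2.
Step 3: smallest deg-1 vertex = 6, p_3 = 3. Add edge {3,6}. Now deg[6]=0, deg[3]=2.
Step 4: smallest deg-1 vertex = 8, p_4 = 5. Add edge {5,8}. Now deg[8]=0, deg[5]=1.
Step 5: smallest deg-1 vertex = 5, p_5 = 3. Add edge {3,5}. Now deg[5]=0, deg[3]=1.
Step 6: smallest deg-1 vertex = 3, p_6 = 2. Add edge {2,3}. Now deg[3]=0, deg[2]=1.
Step 7: smallest deg-1 vertex = 2, p_7 = 7. Add edge {2,7}. Now deg[2]=0, deg[7]=1.
Final: two remaining deg-1 vertices are 7, 9. Add edge {7,9}.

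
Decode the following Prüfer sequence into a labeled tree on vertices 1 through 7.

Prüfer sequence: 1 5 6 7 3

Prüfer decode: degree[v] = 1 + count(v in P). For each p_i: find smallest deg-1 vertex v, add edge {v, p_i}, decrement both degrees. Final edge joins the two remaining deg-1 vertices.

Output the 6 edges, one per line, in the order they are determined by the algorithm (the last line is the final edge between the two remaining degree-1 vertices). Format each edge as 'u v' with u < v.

Answer: 1 2
1 5
4 6
5 7
3 6
3 7

Derivation:
Initial degrees: {1:2, 2:1, 3:2, 4:1, 5:2, 6:2, 7:2}
Step 1: smallest deg-1 vertex = 2, p_1 = 1. Add edge {1,2}. Now deg[2]=0, deg[1]=1.
Step 2: smallest deg-1 vertex = 1, p_2 = 5. Add edge {1,5}. Now deg[1]=0, deg[5]=1.
Step 3: smallest deg-1 vertex = 4, p_3 = 6. Add edge {4,6}. Now deg[4]=0, deg[6]=1.
Step 4: smallest deg-1 vertex = 5, p_4 = 7. Add edge {5,7}. Now deg[5]=0, deg[7]=1.
Step 5: smallest deg-1 vertex = 6, p_5 = 3. Add edge {3,6}. Now deg[6]=0, deg[3]=1.
Final: two remaining deg-1 vertices are 3, 7. Add edge {3,7}.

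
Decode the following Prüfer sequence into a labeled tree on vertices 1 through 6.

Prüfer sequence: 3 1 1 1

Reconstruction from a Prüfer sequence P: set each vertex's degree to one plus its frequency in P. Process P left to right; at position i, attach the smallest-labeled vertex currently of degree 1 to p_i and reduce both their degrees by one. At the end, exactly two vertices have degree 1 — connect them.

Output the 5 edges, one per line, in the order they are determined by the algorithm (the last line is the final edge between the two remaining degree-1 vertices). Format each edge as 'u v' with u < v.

Answer: 2 3
1 3
1 4
1 5
1 6

Derivation:
Initial degrees: {1:4, 2:1, 3:2, 4:1, 5:1, 6:1}
Step 1: smallest deg-1 vertex = 2, p_1 = 3. Add edge {2,3}. Now deg[2]=0, deg[3]=1.
Step 2: smallest deg-1 vertex = 3, p_2 = 1. Add edge {1,3}. Now deg[3]=0, deg[1]=3.
Step 3: smallest deg-1 vertex = 4, p_3 = 1. Add edge {1,4}. Now deg[4]=0, deg[1]=2.
Step 4: smallest deg-1 vertex = 5, p_4 = 1. Add edge {1,5}. Now deg[5]=0, deg[1]=1.
Final: two remaining deg-1 vertices are 1, 6. Add edge {1,6}.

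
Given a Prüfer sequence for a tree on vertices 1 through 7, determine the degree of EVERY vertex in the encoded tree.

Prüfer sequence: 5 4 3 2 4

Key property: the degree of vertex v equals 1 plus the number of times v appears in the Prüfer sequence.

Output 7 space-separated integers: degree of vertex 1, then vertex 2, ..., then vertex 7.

p_1 = 5: count[5] becomes 1
p_2 = 4: count[4] becomes 1
p_3 = 3: count[3] becomes 1
p_4 = 2: count[2] becomes 1
p_5 = 4: count[4] becomes 2
Degrees (1 + count): deg[1]=1+0=1, deg[2]=1+1=2, deg[3]=1+1=2, deg[4]=1+2=3, deg[5]=1+1=2, deg[6]=1+0=1, deg[7]=1+0=1

Answer: 1 2 2 3 2 1 1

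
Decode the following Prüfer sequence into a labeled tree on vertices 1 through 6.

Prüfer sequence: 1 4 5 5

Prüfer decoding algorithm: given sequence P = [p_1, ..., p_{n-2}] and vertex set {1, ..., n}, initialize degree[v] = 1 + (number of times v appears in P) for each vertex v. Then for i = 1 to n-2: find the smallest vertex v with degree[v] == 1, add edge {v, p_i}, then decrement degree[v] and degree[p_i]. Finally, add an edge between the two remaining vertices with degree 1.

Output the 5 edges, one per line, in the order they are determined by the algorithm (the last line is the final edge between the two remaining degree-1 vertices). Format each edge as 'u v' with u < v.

Answer: 1 2
1 4
3 5
4 5
5 6

Derivation:
Initial degrees: {1:2, 2:1, 3:1, 4:2, 5:3, 6:1}
Step 1: smallest deg-1 vertex = 2, p_1 = 1. Add edge {1,2}. Now deg[2]=0, deg[1]=1.
Step 2: smallest deg-1 vertex = 1, p_2 = 4. Add edge {1,4}. Now deg[1]=0, deg[4]=1.
Step 3: smallest deg-1 vertex = 3, p_3 = 5. Add edge {3,5}. Now deg[3]=0, deg[5]=2.
Step 4: smallest deg-1 vertex = 4, p_4 = 5. Add edge {4,5}. Now deg[4]=0, deg[5]=1.
Final: two remaining deg-1 vertices are 5, 6. Add edge {5,6}.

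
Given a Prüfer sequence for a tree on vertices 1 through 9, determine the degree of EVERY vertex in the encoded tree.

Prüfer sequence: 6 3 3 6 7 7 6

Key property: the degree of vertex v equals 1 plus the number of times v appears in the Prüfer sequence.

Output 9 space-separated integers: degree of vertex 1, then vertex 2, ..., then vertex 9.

p_1 = 6: count[6] becomes 1
p_2 = 3: count[3] becomes 1
p_3 = 3: count[3] becomes 2
p_4 = 6: count[6] becomes 2
p_5 = 7: count[7] becomes 1
p_6 = 7: count[7] becomes 2
p_7 = 6: count[6] becomes 3
Degrees (1 + count): deg[1]=1+0=1, deg[2]=1+0=1, deg[3]=1+2=3, deg[4]=1+0=1, deg[5]=1+0=1, deg[6]=1+3=4, deg[7]=1+2=3, deg[8]=1+0=1, deg[9]=1+0=1

Answer: 1 1 3 1 1 4 3 1 1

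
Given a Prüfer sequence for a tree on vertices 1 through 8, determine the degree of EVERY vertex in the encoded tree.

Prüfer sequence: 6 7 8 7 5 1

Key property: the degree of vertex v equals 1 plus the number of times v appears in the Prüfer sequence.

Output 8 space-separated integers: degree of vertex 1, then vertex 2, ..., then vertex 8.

Answer: 2 1 1 1 2 2 3 2

Derivation:
p_1 = 6: count[6] becomes 1
p_2 = 7: count[7] becomes 1
p_3 = 8: count[8] becomes 1
p_4 = 7: count[7] becomes 2
p_5 = 5: count[5] becomes 1
p_6 = 1: count[1] becomes 1
Degrees (1 + count): deg[1]=1+1=2, deg[2]=1+0=1, deg[3]=1+0=1, deg[4]=1+0=1, deg[5]=1+1=2, deg[6]=1+1=2, deg[7]=1+2=3, deg[8]=1+1=2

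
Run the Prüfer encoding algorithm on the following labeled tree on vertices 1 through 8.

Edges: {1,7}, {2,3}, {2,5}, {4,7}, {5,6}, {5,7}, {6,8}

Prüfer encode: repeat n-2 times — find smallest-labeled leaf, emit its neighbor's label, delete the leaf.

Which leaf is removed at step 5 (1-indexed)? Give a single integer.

Answer: 7

Derivation:
Step 1: current leaves = {1,3,4,8}. Remove leaf 1 (neighbor: 7).
Step 2: current leaves = {3,4,8}. Remove leaf 3 (neighbor: 2).
Step 3: current leaves = {2,4,8}. Remove leaf 2 (neighbor: 5).
Step 4: current leaves = {4,8}. Remove leaf 4 (neighbor: 7).
Step 5: current leaves = {7,8}. Remove leaf 7 (neighbor: 5).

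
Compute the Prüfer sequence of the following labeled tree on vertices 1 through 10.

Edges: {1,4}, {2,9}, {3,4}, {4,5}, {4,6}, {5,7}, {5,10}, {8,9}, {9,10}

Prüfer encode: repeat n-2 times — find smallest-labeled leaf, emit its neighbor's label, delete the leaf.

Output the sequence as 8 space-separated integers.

Answer: 4 9 4 4 5 5 10 9

Derivation:
Step 1: leaves = {1,2,3,6,7,8}. Remove smallest leaf 1, emit neighbor 4.
Step 2: leaves = {2,3,6,7,8}. Remove smallest leaf 2, emit neighbor 9.
Step 3: leaves = {3,6,7,8}. Remove smallest leaf 3, emit neighbor 4.
Step 4: leaves = {6,7,8}. Remove smallest leaf 6, emit neighbor 4.
Step 5: leaves = {4,7,8}. Remove smallest leaf 4, emit neighbor 5.
Step 6: leaves = {7,8}. Remove smallest leaf 7, emit neighbor 5.
Step 7: leaves = {5,8}. Remove smallest leaf 5, emit neighbor 10.
Step 8: leaves = {8,10}. Remove smallest leaf 8, emit neighbor 9.
Done: 2 vertices remain (9, 10). Sequence = [4 9 4 4 5 5 10 9]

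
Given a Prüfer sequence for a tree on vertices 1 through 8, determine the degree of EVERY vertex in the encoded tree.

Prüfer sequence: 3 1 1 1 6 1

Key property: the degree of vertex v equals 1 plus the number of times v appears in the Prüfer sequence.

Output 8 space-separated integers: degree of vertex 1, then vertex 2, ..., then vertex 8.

Answer: 5 1 2 1 1 2 1 1

Derivation:
p_1 = 3: count[3] becomes 1
p_2 = 1: count[1] becomes 1
p_3 = 1: count[1] becomes 2
p_4 = 1: count[1] becomes 3
p_5 = 6: count[6] becomes 1
p_6 = 1: count[1] becomes 4
Degrees (1 + count): deg[1]=1+4=5, deg[2]=1+0=1, deg[3]=1+1=2, deg[4]=1+0=1, deg[5]=1+0=1, deg[6]=1+1=2, deg[7]=1+0=1, deg[8]=1+0=1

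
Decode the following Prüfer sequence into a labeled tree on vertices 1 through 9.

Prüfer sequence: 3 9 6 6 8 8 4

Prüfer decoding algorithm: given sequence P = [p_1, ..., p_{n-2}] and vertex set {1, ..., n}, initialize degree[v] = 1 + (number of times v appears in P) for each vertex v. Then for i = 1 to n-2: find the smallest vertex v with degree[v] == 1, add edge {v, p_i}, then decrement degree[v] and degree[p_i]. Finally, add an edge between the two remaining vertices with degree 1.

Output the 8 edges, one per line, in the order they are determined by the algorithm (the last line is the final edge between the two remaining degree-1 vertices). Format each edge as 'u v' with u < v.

Answer: 1 3
2 9
3 6
5 6
6 8
7 8
4 8
4 9

Derivation:
Initial degrees: {1:1, 2:1, 3:2, 4:2, 5:1, 6:3, 7:1, 8:3, 9:2}
Step 1: smallest deg-1 vertex = 1, p_1 = 3. Add edge {1,3}. Now deg[1]=0, deg[3]=1.
Step 2: smallest deg-1 vertex = 2, p_2 = 9. Add edge {2,9}. Now deg[2]=0, deg[9]=1.
Step 3: smallest deg-1 vertex = 3, p_3 = 6. Add edge {3,6}. Now deg[3]=0, deg[6]=2.
Step 4: smallest deg-1 vertex = 5, p_4 = 6. Add edge {5,6}. Now deg[5]=0, deg[6]=1.
Step 5: smallest deg-1 vertex = 6, p_5 = 8. Add edge {6,8}. Now deg[6]=0, deg[8]=2.
Step 6: smallest deg-1 vertex = 7, p_6 = 8. Add edge {7,8}. Now deg[7]=0, deg[8]=1.
Step 7: smallest deg-1 vertex = 8, p_7 = 4. Add edge {4,8}. Now deg[8]=0, deg[4]=1.
Final: two remaining deg-1 vertices are 4, 9. Add edge {4,9}.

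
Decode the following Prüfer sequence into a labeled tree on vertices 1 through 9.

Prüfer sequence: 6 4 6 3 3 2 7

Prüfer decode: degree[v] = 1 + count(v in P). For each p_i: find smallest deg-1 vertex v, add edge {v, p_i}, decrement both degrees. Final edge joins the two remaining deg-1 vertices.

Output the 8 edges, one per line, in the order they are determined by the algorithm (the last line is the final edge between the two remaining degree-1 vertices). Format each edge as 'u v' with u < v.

Answer: 1 6
4 5
4 6
3 6
3 8
2 3
2 7
7 9

Derivation:
Initial degrees: {1:1, 2:2, 3:3, 4:2, 5:1, 6:3, 7:2, 8:1, 9:1}
Step 1: smallest deg-1 vertex = 1, p_1 = 6. Add edge {1,6}. Now deg[1]=0, deg[6]=2.
Step 2: smallest deg-1 vertex = 5, p_2 = 4. Add edge {4,5}. Now deg[5]=0, deg[4]=1.
Step 3: smallest deg-1 vertex = 4, p_3 = 6. Add edge {4,6}. Now deg[4]=0, deg[6]=1.
Step 4: smallest deg-1 vertex = 6, p_4 = 3. Add edge {3,6}. Now deg[6]=0, deg[3]=2.
Step 5: smallest deg-1 vertex = 8, p_5 = 3. Add edge {3,8}. Now deg[8]=0, deg[3]=1.
Step 6: smallest deg-1 vertex = 3, p_6 = 2. Add edge {2,3}. Now deg[3]=0, deg[2]=1.
Step 7: smallest deg-1 vertex = 2, p_7 = 7. Add edge {2,7}. Now deg[2]=0, deg[7]=1.
Final: two remaining deg-1 vertices are 7, 9. Add edge {7,9}.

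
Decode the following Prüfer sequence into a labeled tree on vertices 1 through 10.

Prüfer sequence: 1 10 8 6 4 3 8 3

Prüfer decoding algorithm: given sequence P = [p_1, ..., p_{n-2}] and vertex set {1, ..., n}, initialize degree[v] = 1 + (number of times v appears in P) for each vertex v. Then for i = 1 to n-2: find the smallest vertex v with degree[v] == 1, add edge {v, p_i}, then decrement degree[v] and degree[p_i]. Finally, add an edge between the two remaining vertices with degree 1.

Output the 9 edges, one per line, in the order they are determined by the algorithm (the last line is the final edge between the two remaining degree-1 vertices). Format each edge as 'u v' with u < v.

Initial degrees: {1:2, 2:1, 3:3, 4:2, 5:1, 6:2, 7:1, 8:3, 9:1, 10:2}
Step 1: smallest deg-1 vertex = 2, p_1 = 1. Add edge {1,2}. Now deg[2]=0, deg[1]=1.
Step 2: smallest deg-1 vertex = 1, p_2 = 10. Add edge {1,10}. Now deg[1]=0, deg[10]=1.
Step 3: smallest deg-1 vertex = 5, p_3 = 8. Add edge {5,8}. Now deg[5]=0, deg[8]=2.
Step 4: smallest deg-1 vertex = 7, p_4 = 6. Add edge {6,7}. Now deg[7]=0, deg[6]=1.
Step 5: smallest deg-1 vertex = 6, p_5 = 4. Add edge {4,6}. Now deg[6]=0, deg[4]=1.
Step 6: smallest deg-1 vertex = 4, p_6 = 3. Add edge {3,4}. Now deg[4]=0, deg[3]=2.
Step 7: smallest deg-1 vertex = 9, p_7 = 8. Add edge {8,9}. Now deg[9]=0, deg[8]=1.
Step 8: smallest deg-1 vertex = 8, p_8 = 3. Add edge {3,8}. Now deg[8]=0, deg[3]=1.
Final: two remaining deg-1 vertices are 3, 10. Add edge {3,10}.

Answer: 1 2
1 10
5 8
6 7
4 6
3 4
8 9
3 8
3 10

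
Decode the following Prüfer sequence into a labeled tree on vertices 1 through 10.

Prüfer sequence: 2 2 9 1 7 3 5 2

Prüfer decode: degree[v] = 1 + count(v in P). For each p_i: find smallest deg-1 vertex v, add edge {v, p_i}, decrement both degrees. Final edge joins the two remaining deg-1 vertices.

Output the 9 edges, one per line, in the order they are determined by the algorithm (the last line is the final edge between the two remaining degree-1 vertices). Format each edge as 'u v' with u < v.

Initial degrees: {1:2, 2:4, 3:2, 4:1, 5:2, 6:1, 7:2, 8:1, 9:2, 10:1}
Step 1: smallest deg-1 vertex = 4, p_1 = 2. Add edge {2,4}. Now deg[4]=0, deg[2]=3.
Step 2: smallest deg-1 vertex = 6, p_2 = 2. Add edge {2,6}. Now deg[6]=0, deg[2]=2.
Step 3: smallest deg-1 vertex = 8, p_3 = 9. Add edge {8,9}. Now deg[8]=0, deg[9]=1.
Step 4: smallest deg-1 vertex = 9, p_4 = 1. Add edge {1,9}. Now deg[9]=0, deg[1]=1.
Step 5: smallest deg-1 vertex = 1, p_5 = 7. Add edge {1,7}. Now deg[1]=0, deg[7]=1.
Step 6: smallest deg-1 vertex = 7, p_6 = 3. Add edge {3,7}. Now deg[7]=0, deg[3]=1.
Step 7: smallest deg-1 vertex = 3, p_7 = 5. Add edge {3,5}. Now deg[3]=0, deg[5]=1.
Step 8: smallest deg-1 vertex = 5, p_8 = 2. Add edge {2,5}. Now deg[5]=0, deg[2]=1.
Final: two remaining deg-1 vertices are 2, 10. Add edge {2,10}.

Answer: 2 4
2 6
8 9
1 9
1 7
3 7
3 5
2 5
2 10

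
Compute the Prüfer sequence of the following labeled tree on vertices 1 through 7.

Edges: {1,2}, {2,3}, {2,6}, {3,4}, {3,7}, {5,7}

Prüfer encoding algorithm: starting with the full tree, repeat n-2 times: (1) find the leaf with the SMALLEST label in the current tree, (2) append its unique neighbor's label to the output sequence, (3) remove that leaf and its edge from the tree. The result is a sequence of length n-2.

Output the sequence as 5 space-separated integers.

Step 1: leaves = {1,4,5,6}. Remove smallest leaf 1, emit neighbor 2.
Step 2: leaves = {4,5,6}. Remove smallest leaf 4, emit neighbor 3.
Step 3: leaves = {5,6}. Remove smallest leaf 5, emit neighbor 7.
Step 4: leaves = {6,7}. Remove smallest leaf 6, emit neighbor 2.
Step 5: leaves = {2,7}. Remove smallest leaf 2, emit neighbor 3.
Done: 2 vertices remain (3, 7). Sequence = [2 3 7 2 3]

Answer: 2 3 7 2 3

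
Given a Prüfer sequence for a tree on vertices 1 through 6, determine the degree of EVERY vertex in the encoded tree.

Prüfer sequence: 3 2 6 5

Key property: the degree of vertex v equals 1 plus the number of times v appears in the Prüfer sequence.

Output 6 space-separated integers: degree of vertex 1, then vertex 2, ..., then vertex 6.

p_1 = 3: count[3] becomes 1
p_2 = 2: count[2] becomes 1
p_3 = 6: count[6] becomes 1
p_4 = 5: count[5] becomes 1
Degrees (1 + count): deg[1]=1+0=1, deg[2]=1+1=2, deg[3]=1+1=2, deg[4]=1+0=1, deg[5]=1+1=2, deg[6]=1+1=2

Answer: 1 2 2 1 2 2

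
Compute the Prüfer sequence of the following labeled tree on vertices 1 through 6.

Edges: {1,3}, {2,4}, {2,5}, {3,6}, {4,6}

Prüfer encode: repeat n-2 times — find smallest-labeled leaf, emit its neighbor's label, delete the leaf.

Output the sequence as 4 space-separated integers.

Answer: 3 6 2 4

Derivation:
Step 1: leaves = {1,5}. Remove smallest leaf 1, emit neighbor 3.
Step 2: leaves = {3,5}. Remove smallest leaf 3, emit neighbor 6.
Step 3: leaves = {5,6}. Remove smallest leaf 5, emit neighbor 2.
Step 4: leaves = {2,6}. Remove smallest leaf 2, emit neighbor 4.
Done: 2 vertices remain (4, 6). Sequence = [3 6 2 4]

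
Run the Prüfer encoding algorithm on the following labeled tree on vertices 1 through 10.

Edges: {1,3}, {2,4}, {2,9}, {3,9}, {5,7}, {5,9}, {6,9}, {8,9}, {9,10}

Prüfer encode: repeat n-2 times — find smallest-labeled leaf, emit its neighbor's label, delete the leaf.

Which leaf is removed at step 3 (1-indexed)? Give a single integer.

Answer: 4

Derivation:
Step 1: current leaves = {1,4,6,7,8,10}. Remove leaf 1 (neighbor: 3).
Step 2: current leaves = {3,4,6,7,8,10}. Remove leaf 3 (neighbor: 9).
Step 3: current leaves = {4,6,7,8,10}. Remove leaf 4 (neighbor: 2).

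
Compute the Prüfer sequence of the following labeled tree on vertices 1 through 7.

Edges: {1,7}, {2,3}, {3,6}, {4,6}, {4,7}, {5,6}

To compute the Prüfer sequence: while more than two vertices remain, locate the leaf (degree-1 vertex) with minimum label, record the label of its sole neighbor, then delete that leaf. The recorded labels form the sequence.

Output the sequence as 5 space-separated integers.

Answer: 7 3 6 6 4

Derivation:
Step 1: leaves = {1,2,5}. Remove smallest leaf 1, emit neighbor 7.
Step 2: leaves = {2,5,7}. Remove smallest leaf 2, emit neighbor 3.
Step 3: leaves = {3,5,7}. Remove smallest leaf 3, emit neighbor 6.
Step 4: leaves = {5,7}. Remove smallest leaf 5, emit neighbor 6.
Step 5: leaves = {6,7}. Remove smallest leaf 6, emit neighbor 4.
Done: 2 vertices remain (4, 7). Sequence = [7 3 6 6 4]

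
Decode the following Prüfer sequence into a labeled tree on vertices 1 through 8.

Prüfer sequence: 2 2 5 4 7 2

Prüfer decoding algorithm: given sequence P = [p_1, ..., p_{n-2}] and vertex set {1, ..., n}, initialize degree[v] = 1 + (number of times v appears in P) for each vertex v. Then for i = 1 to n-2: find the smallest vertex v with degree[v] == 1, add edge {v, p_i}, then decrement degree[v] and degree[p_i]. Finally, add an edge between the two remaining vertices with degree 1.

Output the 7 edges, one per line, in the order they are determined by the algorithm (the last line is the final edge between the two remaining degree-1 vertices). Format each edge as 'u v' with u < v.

Initial degrees: {1:1, 2:4, 3:1, 4:2, 5:2, 6:1, 7:2, 8:1}
Step 1: smallest deg-1 vertex = 1, p_1 = 2. Add edge {1,2}. Now deg[1]=0, deg[2]=3.
Step 2: smallest deg-1 vertex = 3, p_2 = 2. Add edge {2,3}. Now deg[3]=0, deg[2]=2.
Step 3: smallest deg-1 vertex = 6, p_3 = 5. Add edge {5,6}. Now deg[6]=0, deg[5]=1.
Step 4: smallest deg-1 vertex = 5, p_4 = 4. Add edge {4,5}. Now deg[5]=0, deg[4]=1.
Step 5: smallest deg-1 vertex = 4, p_5 = 7. Add edge {4,7}. Now deg[4]=0, deg[7]=1.
Step 6: smallest deg-1 vertex = 7, p_6 = 2. Add edge {2,7}. Now deg[7]=0, deg[2]=1.
Final: two remaining deg-1 vertices are 2, 8. Add edge {2,8}.

Answer: 1 2
2 3
5 6
4 5
4 7
2 7
2 8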